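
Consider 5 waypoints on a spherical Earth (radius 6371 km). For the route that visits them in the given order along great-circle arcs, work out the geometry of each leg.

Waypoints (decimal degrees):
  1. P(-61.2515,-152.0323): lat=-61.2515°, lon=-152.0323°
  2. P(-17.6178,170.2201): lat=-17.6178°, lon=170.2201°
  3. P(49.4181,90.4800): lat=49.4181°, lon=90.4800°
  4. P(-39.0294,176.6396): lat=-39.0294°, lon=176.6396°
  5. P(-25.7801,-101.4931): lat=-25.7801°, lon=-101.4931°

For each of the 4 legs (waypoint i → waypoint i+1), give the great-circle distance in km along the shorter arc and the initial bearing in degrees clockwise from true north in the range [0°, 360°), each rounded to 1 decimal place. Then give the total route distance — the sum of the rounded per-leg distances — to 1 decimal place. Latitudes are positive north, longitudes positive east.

Leg 1: φ1=-1.0690403, φ2=-0.3074886, Δφ=0.7615517, Δλ=5.6243654 rad; a=sin²(Δφ/2)+cosφ1·cosφ2·sin²(Δλ/2)=0.1860857375; c=2·atan2(√a, √(1-a))=0.892036103; dist=6371·c=5683.162 ≈ 5683.2 km; running total=5683.2 km
Leg 1 bearing: y=sinΔλ·cosφ2=-0.58347069, x=cosφ1·sinφ2-sinφ1·cosφ2·cosΔλ=0.51516337; θ=atan2(y, x)=-48.5578° <0 so +360° → 311.4422° ≈ 311.4°
Leg 2: φ1=-0.3074886, φ2=0.8625086, Δφ=1.1699972, Δλ=-1.3917273 rad; a=sin²(Δφ/2)+cosφ1·cosφ2·sin²(Δλ/2)=0.5597167347; c=2·atan2(√a, √(1-a))=1.690515575; dist=6371·c=10770.275 ≈ 10770.3 km; running total=16453.5 km
Leg 2 bearing: y=sinΔλ·cosφ2=-0.64013224, x=cosφ1·sinφ2-sinφ1·cosφ2·cosΔλ=0.75892447; θ=atan2(y, x)=-40.1467° <0 so +360° → 319.8533° ≈ 319.9°
Leg 3: φ1=0.8625086, φ2=-0.6811915, Δφ=-1.5437001, Δλ=1.5037687 rad; a=sin²(Δφ/2)+cosφ1·cosφ2·sin²(Δλ/2)=0.7222050073; c=2·atan2(√a, √(1-a))=2.031311884; dist=6371·c=12941.488 ≈ 12941.5 km; running total=29395.0 km
Leg 3 bearing: y=sinΔλ·cosφ2=0.77507857, x=cosφ1·sinφ2-sinφ1·cosφ2·cosΔλ=-0.44916917; θ=atan2(y, x)=120.0929° ≈ 120.1°
Leg 4: φ1=-0.6811915, φ2=-0.4499476, Δφ=0.2312439, Δλ=-4.8543314 rad; a=sin²(Δφ/2)+cosφ1·cosφ2·sin²(Δλ/2)=0.3135835833; c=2·atan2(√a, √(1-a))=1.188736216; dist=6371·c=7573.438 ≈ 7573.4 km; running total=36968.4 km
Leg 4 bearing: y=sinΔλ·cosφ2=0.89141393, x=cosφ1·sinφ2-sinφ1·cosφ2·cosΔλ=-0.25763712; θ=atan2(y, x)=106.1204° ≈ 106.1°

Leg 1: dist=5683.2 km, bearing=311.4°
Leg 2: dist=10770.3 km, bearing=319.9°
Leg 3: dist=12941.5 km, bearing=120.1°
Leg 4: dist=7573.4 km, bearing=106.1°
Total: 36968.4 km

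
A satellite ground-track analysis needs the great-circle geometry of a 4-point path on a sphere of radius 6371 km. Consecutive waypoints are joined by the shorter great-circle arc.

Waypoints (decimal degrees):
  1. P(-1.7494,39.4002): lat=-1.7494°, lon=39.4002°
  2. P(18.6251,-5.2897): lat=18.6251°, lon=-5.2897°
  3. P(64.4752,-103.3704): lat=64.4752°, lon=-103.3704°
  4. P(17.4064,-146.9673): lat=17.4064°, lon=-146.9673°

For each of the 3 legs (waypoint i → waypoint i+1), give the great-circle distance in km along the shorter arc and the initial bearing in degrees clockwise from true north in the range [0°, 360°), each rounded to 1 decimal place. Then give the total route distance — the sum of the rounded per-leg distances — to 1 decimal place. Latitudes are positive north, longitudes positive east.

Leg 1: dist=5384.4 km, bearing=297.0°
Leg 2: dist=8523.7 km, bearing=334.0°
Leg 3: dist=6161.1 km, bearing=233.1°
Total: 20069.2 km

Leg 1: φ1=-0.0305328, φ2=0.3250693, Δφ=0.3556021, Δλ=-0.7799859 rad; a=sin²(Δφ/2)+cosφ1·cosφ2·sin²(Δλ/2)=0.1681862434; c=2·atan2(√a, √(1-a))=0.845138726; dist=6371·c=5384.379 ≈ 5384.4 km; running total=5384.4 km
Leg 1 bearing: y=sinΔλ·cosφ2=-0.66643818, x=cosφ1·sinφ2-sinφ1·cosφ2·cosΔλ=0.33979210; θ=atan2(y, x)=-62.9847° <0 so +360° → 297.0153° ≈ 297.0°
Leg 2: φ1=0.3250693, φ2=1.1253045, Δφ=0.8002352, Δλ=-1.7118311 rad; a=sin²(Δφ/2)+cosφ1·cosφ2·sin²(Δλ/2)=0.3845977688; c=2·atan2(√a, √(1-a))=1.337891939; dist=6371·c=8523.710 ≈ 8523.7 km; running total=13908.1 km
Leg 2 bearing: y=sinΔλ·cosφ2=-0.42662334, x=cosφ1·sinφ2-sinφ1·cosφ2·cosΔλ=0.87448375; θ=atan2(y, x)=-26.0058° <0 so +360° → 333.9942° ≈ 334.0°
Leg 3: φ1=1.1253045, φ2=0.3037990, Δφ=-0.8215055, Δλ=-0.7609094 rad; a=sin²(Δφ/2)+cosφ1·cosφ2·sin²(Δλ/2)=0.2161385422; c=2·atan2(√a, √(1-a))=0.967059190; dist=6371·c=6161.134 ≈ 6161.1 km; running total=20069.2 km
Leg 3 bearing: y=sinΔλ·cosφ2=-0.65800235, x=cosφ1·sinφ2-sinφ1·cosφ2·cosΔλ=-0.49469546; θ=atan2(y, x)=-126.9364° <0 so +360° → 233.0636° ≈ 233.1°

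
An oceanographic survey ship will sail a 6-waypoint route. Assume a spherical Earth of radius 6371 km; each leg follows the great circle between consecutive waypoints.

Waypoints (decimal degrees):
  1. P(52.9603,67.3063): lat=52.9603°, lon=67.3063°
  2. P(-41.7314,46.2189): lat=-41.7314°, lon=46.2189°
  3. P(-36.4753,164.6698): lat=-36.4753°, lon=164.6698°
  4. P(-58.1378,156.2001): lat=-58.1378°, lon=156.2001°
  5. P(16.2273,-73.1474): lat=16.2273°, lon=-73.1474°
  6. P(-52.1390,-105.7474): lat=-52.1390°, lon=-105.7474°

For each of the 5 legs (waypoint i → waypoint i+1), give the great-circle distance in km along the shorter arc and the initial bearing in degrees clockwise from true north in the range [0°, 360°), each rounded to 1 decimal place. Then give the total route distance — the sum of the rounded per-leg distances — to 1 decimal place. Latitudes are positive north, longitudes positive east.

Leg 1: φ1=0.9243316, φ2=-0.7283503, Δφ=-1.6526819, Δλ=-0.3680446 rad; a=sin²(Δφ/2)+cosφ1·cosφ2·sin²(Δλ/2)=0.5559490250; c=2·atan2(√a, √(1-a))=1.682929218; dist=6371·c=10721.942 ≈ 10721.9 km; running total=10721.9 km
Leg 1 bearing: y=sinΔλ·cosφ2=-0.26850296, x=cosφ1·sinφ2-sinφ1·cosφ2·cosΔλ=-0.95675754; θ=atan2(y, x)=-164.3238° <0 so +360° → 195.6762° ≈ 195.7°
Leg 2: φ1=-0.7283503, φ2=-0.6366141, Δφ=0.0917363, Δλ=2.0673582 rad; a=sin²(Δφ/2)+cosφ1·cosφ2·sin²(Δλ/2)=0.4450892971; c=2·atan2(√a, √(1-a))=1.460752960; dist=6371·c=9306.457 ≈ 9306.5 km; running total=20028.4 km
Leg 2 bearing: y=sinΔλ·cosφ2=0.70699700, x=cosφ1·sinφ2-sinφ1·cosφ2·cosΔλ=-0.69863761; θ=atan2(y, x)=134.6593° ≈ 134.7°
Leg 3: φ1=-0.6366141, φ2=-1.0146960, Δφ=-0.3780819, Δλ=-0.1478242 rad; a=sin²(Δφ/2)+cosφ1·cosφ2·sin²(Δλ/2)=0.0376274928; c=2·atan2(√a, √(1-a))=0.390431259; dist=6371·c=2487.438 ≈ 2487.4 km; running total=22515.8 km
Leg 3 bearing: y=sinΔλ·cosφ2=-0.07774925, x=cosφ1·sinφ2-sinφ1·cosφ2·cosΔλ=-0.37256102; θ=atan2(y, x)=-168.2122° <0 so +360° → 191.7878° ≈ 191.8°
Leg 4: φ1=-1.0146960, φ2=0.2832198, Δφ=1.2979158, Δλ=-4.0028690 rad; a=sin²(Δφ/2)+cosφ1·cosφ2·sin²(Δλ/2)=0.7837686562; c=2·atan2(√a, √(1-a))=2.174308021; dist=6371·c=13852.516 ≈ 13852.5 km; running total=36368.3 km
Leg 4 bearing: y=sinΔλ·cosφ2=0.72844958, x=cosφ1·sinφ2-sinφ1·cosφ2·cosΔλ=-0.38374811; θ=atan2(y, x)=117.7803° ≈ 117.8°
Leg 5: φ1=0.2832198, φ2=-0.9099972, Δφ=-1.1932170, Δλ=-0.5689773 rad; a=sin²(Δφ/2)+cosφ1·cosφ2·sin²(Δλ/2)=0.3620854546; c=2·atan2(√a, √(1-a))=1.291344179; dist=6371·c=8227.154 ≈ 8227.2 km; running total=44595.5 km
Leg 5 bearing: y=sinΔλ·cosφ2=-0.33066946, x=cosφ1·sinφ2-sinφ1·cosφ2·cosΔλ=-0.90253865; θ=atan2(y, x)=-159.8783° <0 so +360° → 200.1217° ≈ 200.1°

Leg 1: dist=10721.9 km, bearing=195.7°
Leg 2: dist=9306.5 km, bearing=134.7°
Leg 3: dist=2487.4 km, bearing=191.8°
Leg 4: dist=13852.5 km, bearing=117.8°
Leg 5: dist=8227.2 km, bearing=200.1°
Total: 44595.5 km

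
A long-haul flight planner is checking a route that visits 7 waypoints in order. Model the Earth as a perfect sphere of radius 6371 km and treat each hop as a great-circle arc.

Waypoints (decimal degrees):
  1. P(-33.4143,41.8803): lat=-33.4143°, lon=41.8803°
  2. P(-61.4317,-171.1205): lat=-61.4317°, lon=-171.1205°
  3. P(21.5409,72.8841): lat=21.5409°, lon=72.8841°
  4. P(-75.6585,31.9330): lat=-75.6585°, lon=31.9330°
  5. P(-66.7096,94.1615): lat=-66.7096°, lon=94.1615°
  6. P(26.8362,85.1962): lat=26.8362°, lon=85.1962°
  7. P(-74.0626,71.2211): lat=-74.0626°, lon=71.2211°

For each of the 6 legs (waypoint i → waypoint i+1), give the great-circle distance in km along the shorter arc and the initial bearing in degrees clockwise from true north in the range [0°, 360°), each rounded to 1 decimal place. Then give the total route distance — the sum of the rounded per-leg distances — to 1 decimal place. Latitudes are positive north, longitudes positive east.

Leg 1: dist=9055.5 km, bearing=164.7°
Leg 2: dist=13472.3 km, bearing=257.7°
Leg 3: dist=11171.7 km, bearing=189.5°
Leg 4: dist=2300.3 km, bearing=98.0°
Leg 5: dist=10429.3 km, bearing=352.0°
Leg 6: dist=11266.5 km, bearing=183.9°
Total: 57695.6 km

Leg 1: φ1=-0.5831896, φ2=-1.0721854, Δφ=-0.4889959, Δλ=-3.7175653 rad; a=sin²(Δφ/2)+cosφ1·cosφ2·sin²(Δλ/2)=0.4255611407; c=2·atan2(√a, √(1-a))=1.421363081; dist=6371·c=9055.504 ≈ 9055.5 km; running total=9055.5 km
Leg 1 bearing: y=sinΔλ·cosφ2=0.26045527, x=cosφ1·sinφ2-sinφ1·cosφ2·cosΔλ=-0.95393840; θ=atan2(y, x)=164.7287° ≈ 164.7°
Leg 2: φ1=-1.0721854, φ2=0.3759596, Δφ=1.4481451, Δλ=4.2586837 rad; a=sin²(Δφ/2)+cosφ1·cosφ2·sin²(Δλ/2)=0.7587100616; c=2·atan2(√a, √(1-a))=2.114629700; dist=6371·c=13472.306 ≈ 13472.3 km; running total=22527.8 km
Leg 2 bearing: y=sinΔλ·cosφ2=-0.83605115, x=cosφ1·sinφ2-sinφ1·cosφ2·cosΔλ=-0.18246889; θ=atan2(y, x)=-102.3118° <0 so +360° → 257.6882° ≈ 257.7°
Leg 3: φ1=0.3759596, φ2=-1.3204899, Δφ=-1.6964496, Δλ=-0.7147315 rad; a=sin²(Δφ/2)+cosφ1·cosφ2·sin²(Δλ/2)=0.5908544471; c=2·atan2(√a, √(1-a))=1.753520325; dist=6371·c=11171.678 ≈ 11171.7 km; running total=33699.5 km
Leg 3 bearing: y=sinΔλ·cosφ2=-0.16234675, x=cosφ1·sinφ2-sinφ1·cosφ2·cosΔλ=-0.96985845; θ=atan2(y, x)=-170.4972° <0 so +360° → 189.5028° ≈ 189.5°
Leg 4: φ1=-1.3204899, φ2=-1.1643022, Δφ=0.1561878, Δλ=1.0860922 rad; a=sin²(Δφ/2)+cosφ1·cosφ2·sin²(Δλ/2)=0.0322385495; c=2·atan2(√a, √(1-a))=0.361059961; dist=6371·c=2300.313 ≈ 2300.3 km; running total=35999.8 km
Leg 4 bearing: y=sinΔλ·cosφ2=0.34984758, x=cosφ1·sinφ2-sinφ1·cosφ2·cosΔλ=-0.04902625; θ=atan2(y, x)=97.9773° ≈ 98.0°
Leg 5: φ1=-1.1643022, φ2=0.4683800, Δφ=1.6326822, Δλ=-0.1564740 rad; a=sin²(Δφ/2)+cosφ1·cosφ2·sin²(Δλ/2)=0.5330783415; c=2·atan2(√a, √(1-a))=1.637001363; dist=6371·c=10429.336 ≈ 10429.3 km; running total=46429.1 km
Leg 5 bearing: y=sinΔλ·cosφ2=-0.13905282, x=cosφ1·sinφ2-sinφ1·cosφ2·cosΔλ=0.98807267; θ=atan2(y, x)=-8.0107° <0 so +360° → 351.9893° ≈ 352.0°
Leg 6: φ1=0.4683800, φ2=-1.2926362, Δφ=-1.7610163, Δλ=-0.2439115 rad; a=sin²(Δφ/2)+cosφ1·cosφ2·sin²(Δλ/2)=0.5981635533; c=2·atan2(√a, √(1-a))=1.768407041; dist=6371·c=11266.521 ≈ 11266.5 km; running total=57695.6 km
Leg 6 bearing: y=sinΔλ·cosφ2=-0.06631280, x=cosφ1·sinφ2-sinφ1·cosφ2·cosΔλ=-0.97829356; θ=atan2(y, x)=-176.1222° <0 so +360° → 183.8778° ≈ 183.9°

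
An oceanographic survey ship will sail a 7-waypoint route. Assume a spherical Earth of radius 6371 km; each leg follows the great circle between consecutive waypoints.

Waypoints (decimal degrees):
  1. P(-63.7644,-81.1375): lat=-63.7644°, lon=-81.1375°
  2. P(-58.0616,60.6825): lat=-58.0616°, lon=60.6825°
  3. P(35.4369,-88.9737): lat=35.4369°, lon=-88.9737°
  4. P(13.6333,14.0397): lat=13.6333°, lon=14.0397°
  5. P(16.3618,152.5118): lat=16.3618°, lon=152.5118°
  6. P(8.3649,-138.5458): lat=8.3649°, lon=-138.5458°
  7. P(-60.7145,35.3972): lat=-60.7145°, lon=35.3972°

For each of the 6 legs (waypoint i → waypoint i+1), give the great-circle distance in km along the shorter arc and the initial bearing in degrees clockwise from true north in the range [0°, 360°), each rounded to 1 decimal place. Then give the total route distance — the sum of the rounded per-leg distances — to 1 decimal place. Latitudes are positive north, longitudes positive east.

Leg 1: dist=6086.2 km, bearing=156.4°
Leg 2: dist=16653.5 km, bearing=234.8°
Leg 3: dist=10272.9 km, bearing=71.4°
Leg 4: dist=14363.5 km, bearing=55.1°
Leg 5: dist=7509.9 km, bearing=87.6°
Leg 6: dist=14172.4 km, bearing=176.3°
Total: 69058.4 km

Leg 1: φ1=-1.1128987, φ2=-1.0133661, Δφ=0.0995326, Δλ=2.4752259 rad; a=sin²(Δφ/2)+cosφ1·cosφ2·sin²(Δλ/2)=0.2113153489; c=2·atan2(√a, √(1-a))=0.955293307; dist=6371·c=6086.174 ≈ 6086.2 km; running total=6086.2 km
Leg 1 bearing: y=sinΔλ·cosφ2=0.32699736, x=cosφ1·sinφ2-sinφ1·cosφ2·cosΔλ=-0.74814264; θ=atan2(y, x)=156.3909° ≈ 156.4°
Leg 2: φ1=-1.0133661, φ2=0.6184906, Δφ=1.6318567, Δλ=-2.6119934 rad; a=sin²(Δφ/2)+cosφ1·cosφ2·sin²(Δλ/2)=0.9320000472; c=2·atan2(√a, √(1-a))=2.613957359; dist=6371·c=16653.522 ≈ 16653.5 km; running total=22739.7 km
Leg 2 bearing: y=sinΔλ·cosφ2=-0.41160382, x=cosφ1·sinφ2-sinφ1·cosφ2·cosΔλ=-0.28997609; θ=atan2(y, x)=-125.1648° <0 so +360° → 234.8352° ≈ 234.8°
Leg 3: φ1=0.6184906, φ2=0.2379460, Δφ=-0.3805446, Δλ=1.7979230 rad; a=sin²(Δφ/2)+cosφ1·cosφ2·sin²(Δλ/2)=0.5208159716; c=2·atan2(√a, √(1-a))=1.612440306; dist=6371·c=10272.857 ≈ 10272.9 km; running total=33012.6 km
Leg 3 bearing: y=sinΔλ·cosφ2=0.94686523, x=cosφ1·sinφ2-sinφ1·cosφ2·cosΔλ=0.31892479; θ=atan2(y, x)=71.3854° ≈ 71.4°
Leg 4: φ1=0.2379460, φ2=0.2855673, Δφ=0.0476213, Δλ=2.4167941 rad; a=sin²(Δφ/2)+cosφ1·cosφ2·sin²(Δλ/2)=0.8158383208; c=2·atan2(√a, √(1-a))=2.254510399; dist=6371·c=14363.486 ≈ 14363.5 km; running total=47376.1 km
Leg 4 bearing: y=sinΔλ·cosφ2=0.63613512, x=cosφ1·sinφ2-sinφ1·cosφ2·cosΔλ=0.44307644; θ=atan2(y, x)=55.1423° ≈ 55.1°
Leg 5: φ1=0.2855673, φ2=0.1459950, Δφ=-0.1395722, Δλ=-5.0799134 rad; a=sin²(Δφ/2)+cosφ1·cosφ2·sin²(Δλ/2)=0.3089656933; c=2·atan2(√a, √(1-a))=1.178762629; dist=6371·c=7509.897 ≈ 7509.9 km; running total=54886.0 km
Leg 5 bearing: y=sinΔλ·cosφ2=0.92329176, x=cosφ1·sinφ2-sinφ1·cosφ2·cosΔλ=0.03944499; θ=atan2(y, x)=87.5537° ≈ 87.6°
Leg 6: φ1=0.1459950, φ2=-1.0596679, Δφ=-1.2056630, Δλ=3.0358781 rad; a=sin²(Δφ/2)+cosφ1·cosφ2·sin²(Δλ/2)=0.8040700630; c=2·atan2(√a, √(1-a))=2.224511896; dist=6371·c=14172.365 ≈ 14172.4 km; running total=69058.4 km
Leg 6 bearing: y=sinΔλ·cosφ2=0.05161527, x=cosφ1·sinφ2-sinφ1·cosφ2·cosΔλ=-0.79214989; θ=atan2(y, x)=176.2720° ≈ 176.3°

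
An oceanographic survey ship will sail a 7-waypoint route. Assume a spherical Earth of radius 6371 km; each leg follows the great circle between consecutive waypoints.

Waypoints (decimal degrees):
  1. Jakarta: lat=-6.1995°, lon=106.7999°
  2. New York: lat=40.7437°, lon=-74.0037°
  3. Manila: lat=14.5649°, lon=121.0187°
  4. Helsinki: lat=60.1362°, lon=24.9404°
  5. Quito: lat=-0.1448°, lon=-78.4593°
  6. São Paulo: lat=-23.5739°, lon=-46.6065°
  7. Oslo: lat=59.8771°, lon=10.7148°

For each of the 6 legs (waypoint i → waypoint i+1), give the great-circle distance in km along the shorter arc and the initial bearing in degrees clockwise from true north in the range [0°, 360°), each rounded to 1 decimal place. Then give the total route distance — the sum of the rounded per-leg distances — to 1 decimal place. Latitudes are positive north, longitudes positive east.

Leg 1: φ1=-0.1082017, φ2=0.7111117, Δφ=0.8193134, Δλ=-3.1556181 rad; a=sin²(Δφ/2)+cosφ1·cosφ2·sin²(Δλ/2)=0.9118074579; c=2·atan2(√a, √(1-a))=2.538551993; dist=6371·c=16173.115 ≈ 16173.1 km; running total=16173.1 km
Leg 1 bearing: y=sinΔλ·cosφ2=0.01062586, x=cosφ1·sinφ2-sinφ1·cosφ2·cosΔλ=0.56704988; θ=atan2(y, x)=1.0735° ≈ 1.1°
Leg 2: φ1=0.7111117, φ2=0.2542055, Δφ=-0.4569063, Δλ=3.4037830 rad; a=sin²(Δφ/2)+cosφ1·cosφ2·sin²(Δλ/2)=0.7720478243; c=2·atan2(√a, √(1-a))=2.146107202; dist=6371·c=13672.849 ≈ 13672.8 km; running total=29845.9 km
Leg 2 bearing: y=sinΔλ·cosφ2=-0.25086696, x=cosφ1·sinφ2-sinφ1·cosφ2·cosΔλ=0.80064080; θ=atan2(y, x)=-17.3975° <0 so +360° → 342.6025° ≈ 342.6°
Leg 3: φ1=0.2542055, φ2=1.0495747, Δφ=0.7953692, Δλ=-1.6768827 rad; a=sin²(Δφ/2)+cosφ1·cosφ2·sin²(Δλ/2)=0.4164739377; c=2·atan2(√a, √(1-a))=1.402957309; dist=6371·c=8938.241 ≈ 8938.2 km; running total=38784.1 km
Leg 3 bearing: y=sinΔλ·cosφ2=-0.49514057, x=cosφ1·sinφ2-sinφ1·cosφ2·cosΔλ=0.85260155; θ=atan2(y, x)=-30.1455° <0 so +360° → 329.8545° ≈ 329.9°
Leg 4: φ1=1.0495747, φ2=-0.0025272, Δφ=-1.0521019, Δλ=-1.8046652 rad; a=sin²(Δφ/2)+cosφ1·cosφ2·sin²(Δλ/2)=0.5587926380; c=2·atan2(√a, √(1-a))=1.688654264; dist=6371·c=10758.416 ≈ 10758.4 km; running total=49542.5 km
Leg 4 bearing: y=sinΔλ·cosφ2=-0.97277399, x=cosφ1·sinφ2-sinφ1·cosφ2·cosΔλ=0.19971098; θ=atan2(y, x)=-78.3984° <0 so +360° → 281.6016° ≈ 281.6°
Leg 5: φ1=-0.0025272, φ2=-0.4114422, Δφ=-0.4089149, Δλ=0.5559362 rad; a=sin²(Δφ/2)+cosφ1·cosφ2·sin²(Δλ/2)=0.1102361371; c=2·atan2(√a, √(1-a))=0.676884852; dist=6371·c=4312.433 ≈ 4312.4 km; running total=53854.9 km
Leg 5 bearing: y=sinΔλ·cosφ2=0.48369634, x=cosφ1·sinφ2-sinφ1·cosφ2·cosΔλ=-0.39796278; θ=atan2(y, x)=129.4460° ≈ 129.4°
Leg 6: φ1=-0.4114422, φ2=1.0450525, Δφ=1.4564947, Δλ=1.0004454 rad; a=sin²(Δφ/2)+cosφ1·cosφ2·sin²(Δλ/2)=0.5487842749; c=2·atan2(√a, √(1-a))=1.668520346; dist=6371·c=10630.143 ≈ 10630.1 km; running total=64485.0 km
Leg 6 bearing: y=sinΔλ·cosφ2=0.42241840, x=cosφ1·sinφ2-sinφ1·cosφ2·cosΔλ=0.90113432; θ=atan2(y, x)=25.1154° ≈ 25.1°

Leg 1: dist=16173.1 km, bearing=1.1°
Leg 2: dist=13672.8 km, bearing=342.6°
Leg 3: dist=8938.2 km, bearing=329.9°
Leg 4: dist=10758.4 km, bearing=281.6°
Leg 5: dist=4312.4 km, bearing=129.4°
Leg 6: dist=10630.1 km, bearing=25.1°
Total: 64485.0 km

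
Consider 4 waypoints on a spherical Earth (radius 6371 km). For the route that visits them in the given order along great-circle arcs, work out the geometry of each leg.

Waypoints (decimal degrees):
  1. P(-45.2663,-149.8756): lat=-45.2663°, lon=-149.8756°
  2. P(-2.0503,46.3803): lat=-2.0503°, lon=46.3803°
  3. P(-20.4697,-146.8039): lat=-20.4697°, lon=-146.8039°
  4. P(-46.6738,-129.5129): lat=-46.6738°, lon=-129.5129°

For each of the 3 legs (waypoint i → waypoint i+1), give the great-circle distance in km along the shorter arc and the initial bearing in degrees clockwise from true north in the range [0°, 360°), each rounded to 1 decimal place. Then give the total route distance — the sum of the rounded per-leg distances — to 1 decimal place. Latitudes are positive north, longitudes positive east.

Leg 1: φ1=-0.7900460, φ2=-0.0357845, Δφ=0.7542615, Δλ=3.4253116 rad; a=sin²(Δφ/2)+cosφ1·cosφ2·sin²(Δλ/2)=0.8249135150; c=2·atan2(√a, √(1-a))=2.278153174; dist=6371·c=14514.114 ≈ 14514.1 km; running total=14514.1 km
Leg 1 bearing: y=sinΔλ·cosφ2=-0.27974866, x=cosφ1·sinφ2-sinφ1·cosφ2·cosΔλ=-0.70672874; θ=atan2(y, x)=-158.4046° <0 so +360° → 201.5954° ≈ 201.6°
Leg 2: φ1=-0.0357845, φ2=-0.3572637, Δφ=-0.3214792, Δλ=-3.3717004 rad; a=sin²(Δφ/2)+cosφ1·cosφ2·sin²(Δλ/2)=0.9495339332; c=2·atan2(√a, √(1-a))=2.688432079; dist=6371·c=17128.001 ≈ 17128.0 km; running total=31642.1 km
Leg 2 bearing: y=sinΔλ·cosφ2=0.21368064, x=cosφ1·sinφ2-sinφ1·cosφ2·cosΔλ=-0.38212244; θ=atan2(y, x)=150.7863° ≈ 150.8°
Leg 3: φ1=-0.3572637, φ2=-0.8146115, Δφ=-0.4573478, Δλ=0.3017849 rad; a=sin²(Δφ/2)+cosφ1·cosφ2·sin²(Δλ/2)=0.0659120616; c=2·atan2(√a, √(1-a))=0.519281676; dist=6371·c=3308.344 ≈ 3308.3 km; running total=34950.4 km
Leg 3 bearing: y=sinΔλ·cosφ2=0.20394118, x=cosφ1·sinφ2-sinφ1·cosφ2·cosΔλ=-0.45241424; θ=atan2(y, x)=155.7349° ≈ 155.7°

Leg 1: dist=14514.1 km, bearing=201.6°
Leg 2: dist=17128.0 km, bearing=150.8°
Leg 3: dist=3308.3 km, bearing=155.7°
Total: 34950.4 km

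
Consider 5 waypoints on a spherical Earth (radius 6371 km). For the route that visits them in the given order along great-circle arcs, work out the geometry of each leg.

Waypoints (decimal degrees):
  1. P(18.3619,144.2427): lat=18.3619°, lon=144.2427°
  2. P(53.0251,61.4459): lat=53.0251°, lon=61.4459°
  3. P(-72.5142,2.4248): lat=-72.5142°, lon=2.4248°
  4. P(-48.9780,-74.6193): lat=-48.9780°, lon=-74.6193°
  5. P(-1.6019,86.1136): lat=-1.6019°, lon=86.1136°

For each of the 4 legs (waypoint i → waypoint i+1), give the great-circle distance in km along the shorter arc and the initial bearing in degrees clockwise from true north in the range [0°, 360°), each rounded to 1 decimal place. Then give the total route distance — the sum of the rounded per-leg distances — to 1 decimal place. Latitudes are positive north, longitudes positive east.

Leg 1: φ1=0.3204756, φ2=0.9254626, Δφ=0.6049870, Δλ=-1.4450768 rad; a=sin²(Δφ/2)+cosφ1·cosφ2·sin²(Δλ/2)=0.3383776611; c=2·atan2(√a, √(1-a))=1.241640090; dist=6371·c=7910.489 ≈ 7910.5 km; running total=7910.5 km
Leg 1 bearing: y=sinΔλ·cosφ2=-0.59671816, x=cosφ1·sinφ2-sinφ1·cosφ2·cosΔλ=0.73446601; θ=atan2(y, x)=-39.0922° <0 so +360° → 320.9078° ≈ 320.9°
Leg 2: φ1=0.9254626, φ2=-1.2656115, Δφ=-2.1910741, Δλ=-1.0301125 rad; a=sin²(Δφ/2)+cosφ1·cosφ2·sin²(Δλ/2)=0.8344807568; c=2·atan2(√a, √(1-a))=2.303607099; dist=6371·c=14676.281 ≈ 14676.3 km; running total=22586.8 km
Leg 2 bearing: y=sinΔλ·cosφ2=-0.25760954, x=cosφ1·sinφ2-sinφ1·cosφ2·cosΔλ=-0.69722867; θ=atan2(y, x)=-159.7219° <0 so +360° → 200.2781° ≈ 200.3°
Leg 3: φ1=-1.2656115, φ2=-0.8548274, Δφ=0.4107842, Δλ=-1.3446732 rad; a=sin²(Δφ/2)+cosφ1·cosφ2·sin²(Δλ/2)=0.1180947404; c=2·atan2(√a, √(1-a))=0.701599909; dist=6371·c=4469.893 ≈ 4469.9 km; running total=27056.7 km
Leg 3 bearing: y=sinΔλ·cosφ2=-0.63964004, x=cosφ1·sinφ2-sinφ1·cosφ2·cosΔλ=-0.08633716; θ=atan2(y, x)=-97.6872° <0 so +360° → 262.3128° ≈ 262.3°
Leg 4: φ1=-0.8548274, φ2=-0.0279584, Δφ=0.8268689, Δλ=2.8053183 rad; a=sin²(Δφ/2)+cosφ1·cosφ2·sin²(Δλ/2)=0.7991271060; c=2·atan2(√a, √(1-a))=2.212116982; dist=6371·c=14093.397 ≈ 14093.4 km; running total=41150.1 km
Leg 4 bearing: y=sinΔλ·cosφ2=0.32984344, x=cosφ1·sinφ2-sinφ1·cosφ2·cosΔλ=-0.73027064; θ=atan2(y, x)=155.6926° ≈ 155.7°

Leg 1: dist=7910.5 km, bearing=320.9°
Leg 2: dist=14676.3 km, bearing=200.3°
Leg 3: dist=4469.9 km, bearing=262.3°
Leg 4: dist=14093.4 km, bearing=155.7°
Total: 41150.1 km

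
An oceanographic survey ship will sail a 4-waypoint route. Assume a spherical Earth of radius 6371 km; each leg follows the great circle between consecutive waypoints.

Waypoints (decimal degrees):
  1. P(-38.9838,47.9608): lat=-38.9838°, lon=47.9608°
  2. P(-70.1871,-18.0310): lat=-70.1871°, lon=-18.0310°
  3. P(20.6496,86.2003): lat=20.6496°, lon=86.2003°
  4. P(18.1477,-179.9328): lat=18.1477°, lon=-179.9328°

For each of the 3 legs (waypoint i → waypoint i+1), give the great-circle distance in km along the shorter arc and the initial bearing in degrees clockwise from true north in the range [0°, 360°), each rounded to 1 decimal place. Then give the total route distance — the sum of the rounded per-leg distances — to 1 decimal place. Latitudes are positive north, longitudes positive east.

Leg 1: dist=5075.9 km, bearing=205.7°
Leg 2: dist=12697.2 km, bearing=96.1°
Leg 3: dist=9689.7 km, bearing=71.7°
Total: 27462.8 km

Leg 1: φ1=-0.6803957, φ2=-1.2249960, Δφ=-0.5446003, Δλ=-1.1517742 rad; a=sin²(Δφ/2)+cosφ1·cosφ2·sin²(Δλ/2)=0.1504702200; c=2·atan2(√a, √(1-a))=0.796714861; dist=6371·c=5075.870 ≈ 5075.9 km; running total=5075.9 km
Leg 1 bearing: y=sinΔλ·cosφ2=-0.30962627, x=cosφ1·sinφ2-sinφ1·cosφ2·cosΔλ=-0.64455202; θ=atan2(y, x)=-154.3416° <0 so +360° → 205.6584° ≈ 205.7°
Leg 2: φ1=-1.2249960, φ2=0.3604035, Δφ=1.5853995, Δλ=1.8191794 rad; a=sin²(Δφ/2)+cosφ1·cosφ2·sin²(Δλ/2)=0.7048747364; c=2·atan2(√a, √(1-a))=1.992975731; dist=6371·c=12697.248 ≈ 12697.2 km; running total=17773.1 km
Leg 2 bearing: y=sinΔλ·cosφ2=0.90703741, x=cosφ1·sinφ2-sinφ1·cosφ2·cosΔλ=-0.09689428; θ=atan2(y, x)=96.0975° ≈ 96.1°
Leg 3: φ1=0.3604035, φ2=0.3167371, Δφ=-0.0436664, Δλ=-4.6448988 rad; a=sin²(Δφ/2)+cosφ1·cosφ2·sin²(Δλ/2)=0.4750637607; c=2·atan2(√a, √(1-a))=1.520903151; dist=6371·c=9689.674 ≈ 9689.7 km; running total=27462.8 km
Leg 3 bearing: y=sinΔλ·cosφ2=0.94809341, x=cosφ1·sinφ2-sinφ1·cosφ2·cosΔλ=0.31405672; θ=atan2(y, x)=71.6725° ≈ 71.7°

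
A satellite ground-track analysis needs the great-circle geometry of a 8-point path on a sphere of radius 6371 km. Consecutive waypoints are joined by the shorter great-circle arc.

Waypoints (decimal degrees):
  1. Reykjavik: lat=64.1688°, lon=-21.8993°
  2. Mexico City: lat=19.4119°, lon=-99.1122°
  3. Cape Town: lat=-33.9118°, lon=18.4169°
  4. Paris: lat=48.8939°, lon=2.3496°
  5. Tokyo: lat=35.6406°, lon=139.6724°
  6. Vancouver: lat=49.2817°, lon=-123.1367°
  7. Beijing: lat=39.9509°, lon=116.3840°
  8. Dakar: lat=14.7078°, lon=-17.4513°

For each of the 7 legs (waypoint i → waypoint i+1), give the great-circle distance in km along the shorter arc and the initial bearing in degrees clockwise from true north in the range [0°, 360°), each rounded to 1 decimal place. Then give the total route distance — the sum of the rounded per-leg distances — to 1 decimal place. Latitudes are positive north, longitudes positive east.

Leg 1: φ1=1.1199568, φ2=0.3388016, Δφ=-0.7811553, Δλ=-1.3476193 rad; a=sin²(Δφ/2)+cosφ1·cosφ2·sin²(Δλ/2)=0.3049479722; c=2·atan2(√a, √(1-a))=1.170051727; dist=6371·c=7454.400 ≈ 7454.4 km; running total=7454.4 km
Leg 1 bearing: y=sinΔλ·cosφ2=-0.91976269, x=cosφ1·sinφ2-sinφ1·cosφ2·cosΔλ=-0.04307448; θ=atan2(y, x)=-92.6813° <0 so +360° → 267.3187° ≈ 267.3°
Leg 2: φ1=0.3388016, φ2=-0.5918726, Δφ=-0.9306741, Δλ=2.0512698 rad; a=sin²(Δφ/2)+cosφ1·cosφ2·sin²(Δλ/2)=0.7736000572; c=2·atan2(√a, √(1-a))=2.149811756; dist=6371·c=13696.451 ≈ 13696.5 km; running total=21150.9 km
Leg 2 bearing: y=sinΔλ·cosφ2=0.73593326, x=cosφ1·sinφ2-sinφ1·cosφ2·cosΔλ=-0.39871577; θ=atan2(y, x)=118.4481° ≈ 118.4°
Leg 3: φ1=-0.5918726, φ2=0.8533595, Δφ=1.4452321, Δλ=-0.2804273 rad; a=sin²(Δφ/2)+cosφ1·cosφ2·sin²(Δλ/2)=0.4480394487; c=2·atan2(√a, √(1-a))=1.466687258; dist=6371·c=9344.265 ≈ 9344.3 km; running total=30495.2 km
Leg 3 bearing: y=sinΔλ·cosφ2=-0.18196150, x=cosφ1·sinφ2-sinφ1·cosφ2·cosΔλ=0.97779876; θ=atan2(y, x)=-10.5418° <0 so +360° → 349.4582° ≈ 349.5°
Leg 4: φ1=0.8533595, φ2=0.6220458, Δφ=-0.2313137, Δλ=2.3967350 rad; a=sin²(Δφ/2)+cosφ1·cosφ2·sin²(Δλ/2)=0.4768768744; c=2·atan2(√a, √(1-a))=1.524533575; dist=6371·c=9712.803 ≈ 9712.8 km; running total=40208.0 km
Leg 4 bearing: y=sinΔλ·cosφ2=0.55089456, x=cosφ1·sinφ2-sinφ1·cosφ2·cosΔλ=0.83329255; θ=atan2(y, x)=33.4689° ≈ 33.5°
Leg 5: φ1=0.6220458, φ2=0.8601279, Δφ=0.2380821, Δλ=-4.5868841 rad; a=sin²(Δφ/2)+cosφ1·cosφ2·sin²(Δλ/2)=0.3123595338; c=2·atan2(√a, √(1-a))=1.186096486; dist=6371·c=7556.621 ≈ 7556.6 km; running total=47764.6 km
Leg 5 bearing: y=sinΔλ·cosφ2=0.64720959, x=cosφ1·sinφ2-sinφ1·cosφ2·cosΔλ=0.66353897; θ=atan2(y, x)=44.2862° ≈ 44.3°
Leg 6: φ1=0.8601279, φ2=0.6972747, Δφ=-0.1628532, Δλ=4.1804248 rad; a=sin²(Δφ/2)+cosφ1·cosφ2·sin²(Δλ/2)=0.3834834354; c=2·atan2(√a, √(1-a))=1.335600805; dist=6371·c=8509.113 ≈ 8509.1 km; running total=56273.7 km
Leg 6 bearing: y=sinΔλ·cosφ2=-0.66066113, x=cosφ1·sinφ2-sinφ1·cosφ2·cosΔλ=0.71359823; θ=atan2(y, x)=-42.7940° <0 so +360° → 317.2060° ≈ 317.2°
Leg 7: φ1=0.6972747, φ2=0.2566995, Δφ=-0.4405752, Δλ=-2.3358666 rad; a=sin²(Δφ/2)+cosφ1·cosφ2·sin²(Δλ/2)=0.6752534468; c=2·atan2(√a, √(1-a))=1.928908605; dist=6371·c=12289.077 ≈ 12289.1 km; running total=68562.8 km
Leg 7 bearing: y=sinΔλ·cosφ2=-0.69769786, x=cosφ1·sinφ2-sinφ1·cosφ2·cosΔλ=0.62479005; θ=atan2(y, x)=-48.1555° <0 so +360° → 311.8445° ≈ 311.8°

Leg 1: dist=7454.4 km, bearing=267.3°
Leg 2: dist=13696.5 km, bearing=118.4°
Leg 3: dist=9344.3 km, bearing=349.5°
Leg 4: dist=9712.8 km, bearing=33.5°
Leg 5: dist=7556.6 km, bearing=44.3°
Leg 6: dist=8509.1 km, bearing=317.2°
Leg 7: dist=12289.1 km, bearing=311.8°
Total: 68562.8 km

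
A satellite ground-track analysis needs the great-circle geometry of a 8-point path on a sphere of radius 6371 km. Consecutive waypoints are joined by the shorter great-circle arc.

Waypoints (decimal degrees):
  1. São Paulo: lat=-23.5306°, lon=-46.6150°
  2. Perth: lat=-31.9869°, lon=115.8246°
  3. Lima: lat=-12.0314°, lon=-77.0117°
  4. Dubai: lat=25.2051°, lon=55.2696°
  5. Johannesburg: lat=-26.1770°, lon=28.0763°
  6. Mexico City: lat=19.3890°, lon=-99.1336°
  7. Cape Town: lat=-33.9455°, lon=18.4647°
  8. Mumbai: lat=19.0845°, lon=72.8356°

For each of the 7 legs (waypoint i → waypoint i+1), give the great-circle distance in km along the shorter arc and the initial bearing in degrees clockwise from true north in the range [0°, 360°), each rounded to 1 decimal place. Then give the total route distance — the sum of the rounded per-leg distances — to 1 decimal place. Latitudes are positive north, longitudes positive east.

Leg 1: dist=13565.8 km, bearing=162.4°
Leg 2: dist=14933.2 km, bearing=162.3°
Leg 3: dist=14807.4 km, bearing=66.6°
Leg 4: dist=6415.8 km, bearing=209.0°
Leg 5: dist=14586.2 km, bearing=273.5°
Leg 6: dist=13701.8 km, bearing=118.5°
Leg 7: dist=8238.5 km, bearing=53.0°
Total: 86248.7 km

Leg 1: φ1=-0.4106864, φ2=-0.5582767, Δφ=-0.1475903, Δλ=2.8351059 rad; a=sin²(Δφ/2)+cosφ1·cosφ2·sin²(Δλ/2)=0.7649579788; c=2·atan2(√a, √(1-a))=2.129297788; dist=6371·c=13565.756 ≈ 13565.8 km; running total=13565.8 km
Leg 1 bearing: y=sinΔλ·cosφ2=0.25590201, x=cosφ1·sinφ2-sinφ1·cosφ2·cosΔλ=-0.80851917; θ=atan2(y, x)=162.4371° ≈ 162.4°
Leg 2: φ1=-0.5582767, φ2=-0.2099875, Δφ=0.3482892, Δλ=-3.3656284 rad; a=sin²(Δφ/2)+cosφ1·cosφ2·sin²(Δλ/2)=0.8491933705; c=2·atan2(√a, √(1-a))=2.343937303; dist=6371·c=14933.225 ≈ 14933.2 km; running total=28499.0 km
Leg 2 bearing: y=sinΔλ·cosφ2=0.21728605, x=cosφ1·sinφ2-sinφ1·cosφ2·cosΔλ=-0.68194042; θ=atan2(y, x)=162.3266° ≈ 162.3°
Leg 3: φ1=-0.2099875, φ2=0.4399120, Δφ=0.6498995, Δλ=2.3087442 rad; a=sin²(Δφ/2)+cosφ1·cosφ2·sin²(Δλ/2)=0.8420570648; c=2·atan2(√a, √(1-a))=2.324184772; dist=6371·c=14807.381 ≈ 14807.4 km; running total=43306.4 km
Leg 3 bearing: y=sinΔλ·cosφ2=0.66940890, x=cosφ1·sinφ2-sinφ1·cosφ2·cosΔλ=0.28961973; θ=atan2(y, x)=66.6043° ≈ 66.6°
Leg 4: φ1=0.4399120, φ2=-0.4568748, Δφ=-0.8967868, Δλ=-0.4746126 rad; a=sin²(Δφ/2)+cosφ1·cosφ2·sin²(Δλ/2)=0.2328128349; c=2·atan2(√a, √(1-a))=1.007028973; dist=6371·c=6415.782 ≈ 6415.8 km; running total=49722.2 km
Leg 4 bearing: y=sinΔλ·cosφ2=-0.41012258, x=cosφ1·sinφ2-sinφ1·cosφ2·cosΔλ=-0.73908291; θ=atan2(y, x)=-150.9738° <0 so +360° → 209.0262° ≈ 209.0°
Leg 5: φ1=-0.4568748, φ2=0.3384019, Δφ=0.7952767, Δλ=-2.2202316 rad; a=sin²(Δφ/2)+cosφ1·cosφ2·sin²(Δλ/2)=0.8291923099; c=2·atan2(√a, √(1-a))=2.289466901; dist=6371·c=14586.194 ≈ 14586.2 km; running total=64308.4 km
Leg 5 bearing: y=sinΔλ·cosφ2=-0.75125729, x=cosφ1·sinφ2-sinφ1·cosφ2·cosΔλ=0.04628359; θ=atan2(y, x)=-86.4746° <0 so +360° → 273.5254° ≈ 273.5°
Leg 6: φ1=0.3384019, φ2=-0.5924607, Δφ=-0.9308626, Δλ=2.0524775 rad; a=sin²(Δφ/2)+cosφ1·cosφ2·sin²(Δλ/2)=0.7739487134; c=2·atan2(√a, √(1-a))=2.150645090; dist=6371·c=13701.760 ≈ 13701.8 km; running total=78010.2 km
Leg 6 bearing: y=sinΔλ·cosφ2=0.73517851, x=cosφ1·sinφ2-sinφ1·cosφ2·cosΔλ=-0.39915030; θ=atan2(y, x)=118.4989° ≈ 118.5°
Leg 7: φ1=-0.5924607, φ2=0.3330874, Δφ=0.9255481, Δλ=0.9489512 rad; a=sin²(Δφ/2)+cosφ1·cosφ2·sin²(Δλ/2)=0.3629420913; c=2·atan2(√a, √(1-a))=1.293126144; dist=6371·c=8238.507 ≈ 8238.5 km; running total=86248.7 km
Leg 7 bearing: y=sinΔλ·cosφ2=0.76813112, x=cosφ1·sinφ2-sinφ1·cosφ2·cosΔλ=0.57864937; θ=atan2(y, x)=53.0085° ≈ 53.0°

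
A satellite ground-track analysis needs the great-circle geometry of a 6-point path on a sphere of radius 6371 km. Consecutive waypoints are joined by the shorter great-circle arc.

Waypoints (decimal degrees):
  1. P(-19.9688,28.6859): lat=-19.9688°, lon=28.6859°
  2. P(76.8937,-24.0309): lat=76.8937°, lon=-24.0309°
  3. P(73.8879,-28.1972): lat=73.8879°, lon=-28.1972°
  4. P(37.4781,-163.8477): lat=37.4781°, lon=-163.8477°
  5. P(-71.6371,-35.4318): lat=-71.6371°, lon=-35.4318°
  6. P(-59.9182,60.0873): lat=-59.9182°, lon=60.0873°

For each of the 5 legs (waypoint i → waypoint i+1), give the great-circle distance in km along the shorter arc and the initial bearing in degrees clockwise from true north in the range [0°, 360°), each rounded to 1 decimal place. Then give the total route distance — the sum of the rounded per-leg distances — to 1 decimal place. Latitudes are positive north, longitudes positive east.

Leg 1: dist=11313.2 km, bearing=349.4°
Leg 2: dist=353.9 km, bearing=201.3°
Leg 3: dist=7196.3 km, bearing=322.2°
Leg 4: dist=15247.4 km, bearing=158.7°
Leg 5: dist=4034.9 km, bearing=122.5°
Total: 38145.7 km

Leg 1: φ1=-0.3485213, φ2=1.3420482, Δφ=1.6905695, Δλ=-0.9200817 rad; a=sin²(Δφ/2)+cosφ1·cosφ2·sin²(Δλ/2)=0.6017553247; c=2·atan2(√a, √(1-a))=1.775738608; dist=6371·c=11313.231 ≈ 11313.2 km; running total=11313.2 km
Leg 1 bearing: y=sinΔλ·cosφ2=-0.18042058, x=cosφ1·sinφ2-sinφ1·cosφ2·cosΔλ=0.96230548; θ=atan2(y, x)=-10.6190° <0 so +360° → 349.3810° ≈ 349.4°
Leg 2: φ1=1.3420482, φ2=1.2895871, Δφ=-0.0524611, Δλ=-0.0727157 rad; a=sin²(Δφ/2)+cosφ1·cosφ2·sin²(Δλ/2)=0.0007710334; c=2·atan2(√a, √(1-a))=0.055542115; dist=6371·c=353.859 ≈ 353.9 km; running total=11667.1 km
Leg 2 bearing: y=sinΔλ·cosφ2=-0.02016209, x=cosφ1·sinφ2-sinφ1·cosφ2·cosΔλ=-0.05172278; θ=atan2(y, x)=-158.7036° <0 so +360° → 201.2964° ≈ 201.3°
Leg 3: φ1=1.2895871, φ2=0.6541162, Δφ=-0.6354709, Δλ=-2.3675479 rad; a=sin²(Δφ/2)+cosφ1·cosφ2·sin²(Δλ/2)=0.2864643492; c=2·atan2(√a, √(1-a))=1.129544967; dist=6371·c=7196.331 ≈ 7196.3 km; running total=18863.4 km
Leg 3 bearing: y=sinΔλ·cosφ2=-0.55474305, x=cosφ1·sinφ2-sinφ1·cosφ2·cosΔλ=0.71405200; θ=atan2(y, x)=-37.8434° <0 so +360° → 322.1566° ≈ 322.2°
Leg 4: φ1=0.6541162, φ2=-1.2503033, Δφ=-1.9044195, Δλ=2.2412803 rad; a=sin²(Δφ/2)+cosφ1·cosφ2·sin²(Δλ/2)=0.8664106191; c=2·atan2(√a, √(1-a))=2.393255384; dist=6371·c=15247.430 ≈ 15247.4 km; running total=34110.8 km
Leg 4 bearing: y=sinΔλ·cosφ2=0.24683621, x=cosφ1·sinφ2-sinφ1·cosφ2·cosΔλ=-0.63407012; θ=atan2(y, x)=158.7296° ≈ 158.7°
Leg 5: φ1=-1.2503033, φ2=-1.0457699, Δφ=0.2045334, Δλ=1.6671228 rad; a=sin²(Δφ/2)+cosφ1·cosφ2·sin²(Δλ/2)=0.0969689201; c=2·atan2(√a, √(1-a))=0.633328344; dist=6371·c=4034.935 ≈ 4034.9 km; running total=38145.7 km
Leg 5 bearing: y=sinΔλ·cosφ2=0.49891226, x=cosφ1·sinφ2-sinφ1·cosφ2·cosΔλ=-0.31835569; θ=atan2(y, x)=122.5419° ≈ 122.5°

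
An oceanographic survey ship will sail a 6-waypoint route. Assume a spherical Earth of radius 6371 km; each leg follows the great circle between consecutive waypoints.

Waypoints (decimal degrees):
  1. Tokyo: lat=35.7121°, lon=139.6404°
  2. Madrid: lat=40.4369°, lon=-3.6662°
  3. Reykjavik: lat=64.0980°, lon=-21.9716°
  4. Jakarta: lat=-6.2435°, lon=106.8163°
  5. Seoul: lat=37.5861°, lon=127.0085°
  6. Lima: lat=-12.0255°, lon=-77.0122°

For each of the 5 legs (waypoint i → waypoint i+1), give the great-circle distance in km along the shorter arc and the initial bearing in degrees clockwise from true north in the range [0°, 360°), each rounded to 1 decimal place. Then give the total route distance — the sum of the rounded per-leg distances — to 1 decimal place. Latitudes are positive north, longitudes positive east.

Leg 1: φ1=0.6232937, φ2=0.7057570, Δφ=0.0824633, Δλ=-2.5011720 rad; a=sin²(Δφ/2)+cosφ1·cosφ2·sin²(Δλ/2)=0.5584688571; c=2·atan2(√a, √(1-a))=1.688002204; dist=6371·c=10754.262 ≈ 10754.3 km; running total=10754.3 km
Leg 1 bearing: y=sinΔλ·cosφ2=-0.45479460, x=cosφ1·sinφ2-sinφ1·cosφ2·cosΔλ=0.88288586; θ=atan2(y, x)=-27.2540° <0 so +360° → 332.7460° ≈ 332.7°
Leg 2: φ1=0.7057570, φ2=1.1187211, Δφ=0.4129641, Δλ=-0.3194895 rad; a=sin²(Δφ/2)+cosφ1·cosφ2·sin²(Δλ/2)=0.0504448608; c=2·atan2(√a, √(1-a))=0.453063691; dist=6371·c=2886.469 ≈ 2886.5 km; running total=13640.8 km
Leg 2 bearing: y=sinΔλ·cosφ2=-0.13720141, x=cosφ1·sinφ2-sinφ1·cosφ2·cosΔλ=0.41566390; θ=atan2(y, x)=-18.2669° <0 so +360° → 341.7331° ≈ 341.7°
Leg 3: φ1=1.1187211, φ2=-0.1089696, Δφ=-1.2276908, Δλ=2.2477729 rad; a=sin²(Δφ/2)+cosφ1·cosφ2·sin²(Δλ/2)=0.6849276387; c=2·atan2(√a, √(1-a))=1.949649574; dist=6371·c=12421.217 ≈ 12421.2 km; running total=26062.0 km
Leg 3 bearing: y=sinΔλ·cosφ2=0.77484699, x=cosφ1·sinφ2-sinφ1·cosφ2·cosΔλ=0.51265896; θ=atan2(y, x)=56.5103° ≈ 56.5°
Leg 4: φ1=-0.1089696, φ2=0.6560012, Δφ=0.7649708, Δλ=0.3524204 rad; a=sin²(Δφ/2)+cosφ1·cosφ2·sin²(Δλ/2)=0.1635058839; c=2·atan2(√a, √(1-a))=0.832554882; dist=6371·c=5304.207 ≈ 5304.2 km; running total=31366.2 km
Leg 4 bearing: y=sinΔλ·cosφ2=0.27352604, x=cosφ1·sinφ2-sinφ1·cosφ2·cosΔλ=0.68721928; θ=atan2(y, x)=21.7035° ≈ 21.7°
Leg 5: φ1=0.6560012, φ2=-0.2098846, Δφ=-0.8658858, Δλ=-3.5608330 rad; a=sin²(Δφ/2)+cosφ1·cosφ2·sin²(Δλ/2)=0.9175045603; c=2·atan2(√a, √(1-a))=2.558945688; dist=6371·c=16303.043 ≈ 16303.0 km; running total=47669.2 km
Leg 5 bearing: y=sinΔλ·cosφ2=0.39813358, x=cosφ1·sinφ2-sinφ1·cosφ2·cosΔλ=0.37980182; θ=atan2(y, x)=46.3499° ≈ 46.3°

Leg 1: dist=10754.3 km, bearing=332.7°
Leg 2: dist=2886.5 km, bearing=341.7°
Leg 3: dist=12421.2 km, bearing=56.5°
Leg 4: dist=5304.2 km, bearing=21.7°
Leg 5: dist=16303.0 km, bearing=46.3°
Total: 47669.2 km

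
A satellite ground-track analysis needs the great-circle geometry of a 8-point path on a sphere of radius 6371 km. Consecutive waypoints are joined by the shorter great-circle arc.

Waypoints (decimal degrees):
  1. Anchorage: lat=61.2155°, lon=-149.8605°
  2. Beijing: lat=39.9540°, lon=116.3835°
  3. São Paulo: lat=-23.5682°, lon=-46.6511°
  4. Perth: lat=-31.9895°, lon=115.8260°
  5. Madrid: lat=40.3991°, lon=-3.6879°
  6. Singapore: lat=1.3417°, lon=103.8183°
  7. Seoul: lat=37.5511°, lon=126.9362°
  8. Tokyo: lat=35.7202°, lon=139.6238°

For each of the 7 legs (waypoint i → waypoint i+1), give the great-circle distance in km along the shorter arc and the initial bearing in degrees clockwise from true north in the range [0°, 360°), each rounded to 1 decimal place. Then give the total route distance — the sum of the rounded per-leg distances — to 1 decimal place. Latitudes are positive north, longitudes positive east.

Leg 1: dist=6383.5 km, bearing=294.8°
Leg 2: dist=17596.5 km, bearing=313.8°
Leg 3: dist=13562.6 km, bearing=162.5°
Leg 4: dist=14612.9 km, bearing=297.9°
Leg 5: dist=11380.5 km, bearing=77.4°
Leg 6: dist=4669.5 km, bearing=27.7°
Leg 7: dist=1149.3 km, bearing=96.4°
Total: 69354.8 km

Leg 1: φ1=1.0684120, φ2=0.6973288, Δφ=-0.3710832, Δλ=4.6468344 rad; a=sin²(Δφ/2)+cosφ1·cosφ2·sin²(Δλ/2)=0.2306779980; c=2·atan2(√a, √(1-a))=1.001969474; dist=6371·c=6383.548 ≈ 6383.5 km; running total=6383.5 km
Leg 1 bearing: y=sinΔλ·cosφ2=-0.76491374, x=cosφ1·sinφ2-sinφ1·cosφ2·cosΔλ=0.35322741; θ=atan2(y, x)=-65.2131° <0 so +360° → 294.7869° ≈ 294.8°
Leg 2: φ1=0.6973288, φ2=-0.4113427, Δφ=-1.1086715, Δλ=-2.8454906 rad; a=sin²(Δφ/2)+cosφ1·cosφ2·sin²(Δλ/2)=0.9644034042; c=2·atan2(√a, √(1-a))=2.761976135; dist=6371·c=17596.54996 ≈ 17596.5 km; running total=23980.0 km
Leg 2 bearing: y=sinΔλ·cosφ2=-0.26745408, x=cosφ1·sinφ2-sinφ1·cosφ2·cosΔλ=0.25648826; θ=atan2(y, x)=-46.1990° <0 so +360° → 313.8010° ≈ 313.8°
Leg 3: φ1=-0.4113427, φ2=-0.5583221, Δφ=-0.1469794, Δλ=2.8357604 rad; a=sin²(Δφ/2)+cosφ1·cosφ2·sin²(Δλ/2)=0.7647511075; c=2·atan2(√a, √(1-a))=2.128809987; dist=6371·c=13562.648 ≈ 13562.6 km; running total=37542.6 km
Leg 3 bearing: y=sinΔλ·cosφ2=0.25536546, x=cosφ1·sinφ2-sinφ1·cosφ2·cosΔλ=-0.80895976; θ=atan2(y, x)=162.4806° ≈ 162.5°
Leg 4: φ1=-0.5583221, φ2=0.7050973, Δφ=1.2634194, Δλ=-2.0859111 rad; a=sin²(Δφ/2)+cosφ1·cosφ2·sin²(Δλ/2)=0.8307693597; c=2·atan2(√a, √(1-a))=2.293665105; dist=6371·c=14612.940 ≈ 14612.9 km; running total=52155.5 km
Leg 4 bearing: y=sinΔλ·cosφ2=-0.66272707, x=cosφ1·sinφ2-sinφ1·cosφ2·cosΔλ=0.35094067; θ=atan2(y, x)=-62.0970° <0 so +360° → 297.9030° ≈ 297.9°
Leg 5: φ1=0.7050973, φ2=0.0234171, Δφ=-0.6816802, Δλ=1.8763372 rad; a=sin²(Δφ/2)+cosφ1·cosφ2·sin²(Δλ/2)=0.6069212113; c=2·atan2(√a, √(1-a))=1.786303014; dist=6371·c=11380.537 ≈ 11380.5 km; running total=63536.0 km
Leg 5 bearing: y=sinΔλ·cosφ2=0.95342294, x=cosφ1·sinφ2-sinφ1·cosφ2·cosΔλ=0.21273486; θ=atan2(y, x)=77.4218° ≈ 77.4°
Leg 6: φ1=0.0234171, φ2=0.6553903, Δφ=0.6319733, Δλ=0.4034835 rad; a=sin²(Δφ/2)+cosφ1·cosφ2·sin²(Δλ/2)=0.1283913387; c=2·atan2(√a, √(1-a))=0.732929934; dist=6371·c=4669.497 ≈ 4669.5 km; running total=68205.5 km
Leg 6 bearing: y=sinΔλ·cosφ2=0.31127664, x=cosφ1·sinφ2-sinφ1·cosφ2·cosΔλ=0.59222873; θ=atan2(y, x)=27.7265° ≈ 27.7°
Leg 7: φ1=0.6553903, φ2=0.6234351, Δφ=-0.0319552, Δλ=0.2214404 rad; a=sin²(Δφ/2)+cosφ1·cosφ2·sin²(Δλ/2)=0.0081137346; c=2·atan2(√a, √(1-a))=0.180397054; dist=6371·c=1149.310 ≈ 1149.3 km; running total=69354.8 km
Leg 7 bearing: y=sinΔλ·cosφ2=0.17831683, x=cosφ1·sinφ2-sinφ1·cosφ2·cosΔλ=-0.01986747; θ=atan2(y, x)=96.3575° ≈ 96.4°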